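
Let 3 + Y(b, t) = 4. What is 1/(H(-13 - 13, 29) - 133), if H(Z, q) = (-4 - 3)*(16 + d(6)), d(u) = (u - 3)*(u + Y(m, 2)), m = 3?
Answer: -1/392 ≈ -0.0025510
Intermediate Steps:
Y(b, t) = 1 (Y(b, t) = -3 + 4 = 1)
d(u) = (1 + u)*(-3 + u) (d(u) = (u - 3)*(u + 1) = (-3 + u)*(1 + u) = (1 + u)*(-3 + u))
H(Z, q) = -259 (H(Z, q) = (-4 - 3)*(16 + (-3 + 6**2 - 2*6)) = -7*(16 + (-3 + 36 - 12)) = -7*(16 + 21) = -7*37 = -259)
1/(H(-13 - 13, 29) - 133) = 1/(-259 - 133) = 1/(-392) = -1/392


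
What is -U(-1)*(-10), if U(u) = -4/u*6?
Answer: 240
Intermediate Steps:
U(u) = -24/u
-U(-1)*(-10) = -(-24)/(-1)*(-10) = -(-24)*(-1)*(-10) = -1*24*(-10) = -24*(-10) = 240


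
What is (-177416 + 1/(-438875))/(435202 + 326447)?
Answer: -77863447001/334268704875 ≈ -0.23294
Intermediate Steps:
(-177416 + 1/(-438875))/(435202 + 326447) = (-177416 - 1/438875)/761649 = -77863447001/438875*1/761649 = -77863447001/334268704875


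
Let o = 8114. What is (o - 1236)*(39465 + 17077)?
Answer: 388895876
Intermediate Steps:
(o - 1236)*(39465 + 17077) = (8114 - 1236)*(39465 + 17077) = 6878*56542 = 388895876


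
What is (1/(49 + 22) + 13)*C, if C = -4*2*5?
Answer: -36960/71 ≈ -520.56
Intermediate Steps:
C = -40 (C = -8*5 = -40)
(1/(49 + 22) + 13)*C = (1/(49 + 22) + 13)*(-40) = (1/71 + 13)*(-40) = (924/71)*(-40) = -36960/71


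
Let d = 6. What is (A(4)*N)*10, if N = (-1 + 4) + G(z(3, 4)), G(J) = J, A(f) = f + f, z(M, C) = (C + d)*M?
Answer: 2640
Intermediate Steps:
z(M, C) = M*(6 + C) (z(M, C) = (C + 6)*M = (6 + C)*M = M*(6 + C))
A(f) = 2*f
N = 33 (N = (-1 + 4) + 3*(6 + 4) = 3 + 3*10 = 3 + 30 = 33)
(A(4)*N)*10 = ((2*4)*33)*10 = (8*33)*10 = 264*10 = 2640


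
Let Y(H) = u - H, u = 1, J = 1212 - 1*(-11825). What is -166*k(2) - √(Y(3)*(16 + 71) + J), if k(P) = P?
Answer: -332 - √12863 ≈ -445.42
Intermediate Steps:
J = 13037 (J = 1212 + 11825 = 13037)
Y(H) = 1 - H
-166*k(2) - √(Y(3)*(16 + 71) + J) = -166*2 - √((1 - 1*3)*(16 + 71) + 13037) = -332 - √((1 - 3)*87 + 13037) = -332 - √(-2*87 + 13037) = -332 - √(-174 + 13037) = -332 - √12863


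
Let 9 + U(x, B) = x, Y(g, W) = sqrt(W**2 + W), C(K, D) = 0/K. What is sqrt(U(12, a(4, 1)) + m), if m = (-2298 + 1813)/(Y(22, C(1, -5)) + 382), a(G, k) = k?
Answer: sqrt(252502)/382 ≈ 1.3154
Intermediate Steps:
C(K, D) = 0
Y(g, W) = sqrt(W + W**2)
U(x, B) = -9 + x
m = -485/382 (m = (-2298 + 1813)/(sqrt(0*(1 + 0)) + 382) = -485/(sqrt(0*1) + 382) = -485/(sqrt(0) + 382) = -485/(0 + 382) = -485/382 ≈ -1.2696)
sqrt(U(12, a(4, 1)) + m) = sqrt((-9 + 12) - 485/382) = sqrt(3 - 485/382) = sqrt(661/382) = sqrt(252502)/382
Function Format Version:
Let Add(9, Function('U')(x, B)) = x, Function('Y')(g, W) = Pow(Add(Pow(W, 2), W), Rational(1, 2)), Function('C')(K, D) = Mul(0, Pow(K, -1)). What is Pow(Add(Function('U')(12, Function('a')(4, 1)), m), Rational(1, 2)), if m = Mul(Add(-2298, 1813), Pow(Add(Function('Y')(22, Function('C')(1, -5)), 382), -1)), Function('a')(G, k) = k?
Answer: Mul(Rational(1, 382), Pow(252502, Rational(1, 2))) ≈ 1.3154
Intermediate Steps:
Function('C')(K, D) = 0
Function('Y')(g, W) = Pow(Add(W, Pow(W, 2)), Rational(1, 2))
Function('U')(x, B) = Add(-9, x)
m = Rational(-485, 382) (m = Mul(Add(-2298, 1813), Pow(Add(Pow(Mul(0, Add(1, 0)), Rational(1, 2)), 382), -1)) = Mul(-485, Pow(Add(Pow(Mul(0, 1), Rational(1, 2)), 382), -1)) = Mul(-485, Pow(Add(Pow(0, Rational(1, 2)), 382), -1)) = Mul(-485, Pow(Add(0, 382), -1)) = Mul(-485, Pow(382, -1)) = Mul(-485, Rational(1, 382)) = Rational(-485, 382) ≈ -1.2696)
Pow(Add(Function('U')(12, Function('a')(4, 1)), m), Rational(1, 2)) = Pow(Add(Add(-9, 12), Rational(-485, 382)), Rational(1, 2)) = Pow(Add(3, Rational(-485, 382)), Rational(1, 2)) = Pow(Rational(661, 382), Rational(1, 2)) = Mul(Rational(1, 382), Pow(252502, Rational(1, 2)))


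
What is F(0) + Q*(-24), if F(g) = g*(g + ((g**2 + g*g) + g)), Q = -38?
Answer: 912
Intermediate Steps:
F(g) = g*(2*g + 2*g**2) (F(g) = g*(g + ((g**2 + g**2) + g)) = g*(g + (2*g**2 + g)) = g*(g + (g + 2*g**2)) = g*(2*g + 2*g**2))
F(0) + Q*(-24) = 2*0**2*(1 + 0) - 38*(-24) = 2*0*1 + 912 = 0 + 912 = 912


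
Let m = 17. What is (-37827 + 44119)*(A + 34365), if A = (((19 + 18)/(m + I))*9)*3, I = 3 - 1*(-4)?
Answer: 432972969/2 ≈ 2.1649e+8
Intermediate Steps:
I = 7 (I = 3 + 4 = 7)
A = 333/8 (A = (((19 + 18)/(17 + 7))*9)*3 = ((37/24)*9)*3 = (111/8)*3 = 333/8 ≈ 41.625)
(-37827 + 44119)*(A + 34365) = (-37827 + 44119)*(333/8 + 34365) = 6292*(275253/8) = 432972969/2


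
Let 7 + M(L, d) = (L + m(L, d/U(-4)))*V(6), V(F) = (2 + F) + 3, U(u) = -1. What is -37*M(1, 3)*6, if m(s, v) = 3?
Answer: -8214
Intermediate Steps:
V(F) = 5 + F
M(L, d) = 26 + 11*L (M(L, d) = -7 + (L + 3)*(5 + 6) = -7 + (3 + L)*11 = -7 + (33 + 11*L) = 26 + 11*L)
-37*M(1, 3)*6 = -37*(26 + 11*1)*6 = -37*(26 + 11)*6 = -37*37*6 = -1369*6 = -8214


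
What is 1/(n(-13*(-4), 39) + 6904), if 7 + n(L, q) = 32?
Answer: 1/6929 ≈ 0.00014432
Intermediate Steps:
n(L, q) = 25 (n(L, q) = -7 + 32 = 25)
1/(n(-13*(-4), 39) + 6904) = 1/(25 + 6904) = 1/6929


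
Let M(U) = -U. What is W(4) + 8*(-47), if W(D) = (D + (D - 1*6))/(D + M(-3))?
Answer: -2630/7 ≈ -375.71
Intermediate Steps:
W(D) = (-6 + 2*D)/(3 + D) (W(D) = (D + (D - 1*6))/(D - 1*(-3)) = (D + (D - 6))/(D + 3) = (D + (-6 + D))/(3 + D) = (-6 + 2*D)/(3 + D))
W(4) + 8*(-47) = 2*(-3 + 4)/(3 + 4) + 8*(-47) = 2*1/7 - 376 = 2*(1/7)*1 - 376 = 2/7 - 376 = -2630/7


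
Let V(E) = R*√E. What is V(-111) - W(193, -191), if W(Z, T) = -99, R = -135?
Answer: 99 - 135*I*√111 ≈ 99.0 - 1422.3*I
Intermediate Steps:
V(E) = -135*√E
V(-111) - W(193, -191) = -135*I*√111 - 1*(-99) = -135*I*√111 + 99 = 99 - 135*I*√111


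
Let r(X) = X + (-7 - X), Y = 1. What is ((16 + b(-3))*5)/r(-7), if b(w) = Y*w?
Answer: -65/7 ≈ -9.2857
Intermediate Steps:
b(w) = w (b(w) = 1*w = w)
r(X) = -7
((16 + b(-3))*5)/r(-7) = ((16 - 3)*5)/(-7) = (13*5)*(-⅐) = 65*(-⅐) = -65/7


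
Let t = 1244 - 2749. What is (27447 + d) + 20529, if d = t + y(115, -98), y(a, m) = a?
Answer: 46586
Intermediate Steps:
t = -1505
d = -1390 (d = -1505 + 115 = -1390)
(27447 + d) + 20529 = (27447 - 1390) + 20529 = 26057 + 20529 = 46586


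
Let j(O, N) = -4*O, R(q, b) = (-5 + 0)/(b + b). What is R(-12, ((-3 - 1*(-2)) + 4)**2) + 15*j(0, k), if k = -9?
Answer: -5/18 ≈ -0.27778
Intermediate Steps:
R(q, b) = -5/(2*b) (R(q, b) = -5*1/(2*b) = -5/(2*b))
R(-12, ((-3 - 1*(-2)) + 4)**2) + 15*j(0, k) = -5/(2*((-3 - 1*(-2)) + 4)**2) + 15*(-4*0) = -5/(2*((-3 + 2) + 4)**2) + 15*0 = -5/(2*(-1 + 4)**2) + 0 = -5/(2*(3**2)) + 0 = -5/2/9 + 0 = -5/2*1/9 + 0 = -5/18 + 0 = -5/18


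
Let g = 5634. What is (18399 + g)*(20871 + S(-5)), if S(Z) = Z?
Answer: 501472578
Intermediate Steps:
(18399 + g)*(20871 + S(-5)) = (18399 + 5634)*(20871 - 5) = 24033*20866 = 501472578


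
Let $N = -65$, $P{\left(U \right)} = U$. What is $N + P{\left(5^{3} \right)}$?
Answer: $60$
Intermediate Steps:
$N + P{\left(5^{3} \right)} = -65 + 5^{3} = -65 + 125 = 60$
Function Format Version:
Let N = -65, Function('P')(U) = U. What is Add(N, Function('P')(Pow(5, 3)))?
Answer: 60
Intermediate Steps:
Add(N, Function('P')(Pow(5, 3))) = Add(-65, Pow(5, 3)) = Add(-65, 125) = 60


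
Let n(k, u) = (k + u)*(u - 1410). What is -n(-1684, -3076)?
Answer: -21353360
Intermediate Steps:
n(k, u) = (-1410 + u)*(k + u) (n(k, u) = (k + u)*(-1410 + u) = (-1410 + u)*(k + u))
-n(-1684, -3076) = -((-3076)² - 1410*(-1684) - 1410*(-3076) - 1684*(-3076)) = -(9461776 + 2374440 + 4337160 + 5179984) = -1*21353360 = -21353360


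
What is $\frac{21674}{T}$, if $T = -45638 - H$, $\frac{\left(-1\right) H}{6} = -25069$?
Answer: $- \frac{10837}{98026} \approx -0.11055$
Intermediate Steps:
$H = 150414$ ($H = \left(-6\right) \left(-25069\right) = 150414$)
$T = -196052$ ($T = -45638 - 150414 = -196052$)
$\frac{21674}{T} = \frac{21674}{-196052} = 21674 \left(- \frac{1}{196052}\right) = - \frac{10837}{98026}$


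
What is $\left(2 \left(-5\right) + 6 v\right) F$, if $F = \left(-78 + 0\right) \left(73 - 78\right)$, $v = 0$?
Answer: $-3900$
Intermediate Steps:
$F = 390$ ($F = \left(-78\right) \left(-5\right) = 390$)
$\left(2 \left(-5\right) + 6 v\right) F = \left(2 \left(-5\right) + 6 \cdot 0\right) 390 = \left(-10 + 0\right) 390 = \left(-10\right) 390 = -3900$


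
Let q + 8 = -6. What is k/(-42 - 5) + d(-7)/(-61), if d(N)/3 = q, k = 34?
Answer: -100/2867 ≈ -0.034880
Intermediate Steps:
q = -14 (q = -8 - 6 = -14)
d(N) = -42 (d(N) = 3*(-14) = -42)
k/(-42 - 5) + d(-7)/(-61) = 34/(-42 - 5) - 42/(-61) = 34/(-47) - 42*(-1/61) = 34*(-1/47) + 42/61 = -34/47 + 42/61 = -100/2867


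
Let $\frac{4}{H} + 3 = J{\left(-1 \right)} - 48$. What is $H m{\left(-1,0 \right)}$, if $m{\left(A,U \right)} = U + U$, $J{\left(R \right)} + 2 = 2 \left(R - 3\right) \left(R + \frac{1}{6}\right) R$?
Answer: $0$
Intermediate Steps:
$J{\left(R \right)} = -2 + 2 R \left(-3 + R\right) \left(\frac{1}{6} + R\right)$ ($J{\left(R \right)} = -2 + 2 \left(R - 3\right) \left(R + \frac{1}{6}\right) R = -2 + 2 \left(-3 + R\right) \left(R + \frac{1}{6}\right) R = -2 + 2 \left(-3 + R\right) \left(\frac{1}{6} + R\right) R = -2 + 2 R \left(-3 + R\right) \left(\frac{1}{6} + R\right)$)
$m{\left(A,U \right)} = 2 U$
$H = - \frac{12}{179}$ ($H = \frac{4}{-3 - \frac{170}{3}} = \frac{4}{- \frac{179}{3}} = 4 \left(- \frac{3}{179}\right) = - \frac{12}{179} \approx -0.067039$)
$H m{\left(-1,0 \right)} = - \frac{12 \cdot 2 \cdot 0}{179} = \left(- \frac{12}{179}\right) 0 = 0$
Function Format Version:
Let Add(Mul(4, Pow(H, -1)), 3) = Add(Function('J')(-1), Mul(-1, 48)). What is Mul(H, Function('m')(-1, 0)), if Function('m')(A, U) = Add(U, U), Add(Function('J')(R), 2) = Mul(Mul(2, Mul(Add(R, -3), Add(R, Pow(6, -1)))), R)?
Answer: 0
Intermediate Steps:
Function('J')(R) = Add(-2, Mul(2, R, Add(-3, R), Add(Rational(1, 6), R))) (Function('J')(R) = Add(-2, Mul(Mul(2, Mul(Add(R, -3), Add(R, Pow(6, -1)))), R)) = Add(-2, Mul(Mul(2, Mul(Add(-3, R), Add(R, Rational(1, 6)))), R)) = Add(-2, Mul(Mul(2, Mul(Add(-3, R), Add(Rational(1, 6), R))), R)) = Add(-2, Mul(Mul(2, Add(-3, R), Add(Rational(1, 6), R)), R)) = Add(-2, Mul(2, R, Add(-3, R), Add(Rational(1, 6), R))))
Function('m')(A, U) = Mul(2, U)
H = Rational(-12, 179) (H = Mul(4, Pow(Add(-3, Add(Add(-2, Mul(-1, -1), Mul(2, Pow(-1, 3)), Mul(Rational(-17, 3), Pow(-1, 2))), Mul(-1, 48))), -1)) = Mul(4, Pow(Add(-3, Add(Add(-2, 1, Mul(2, -1), Mul(Rational(-17, 3), 1)), -48)), -1)) = Mul(4, Pow(Add(-3, Add(Add(-2, 1, -2, Rational(-17, 3)), -48)), -1)) = Mul(4, Pow(Add(-3, Add(Rational(-26, 3), -48)), -1)) = Mul(4, Pow(Add(-3, Rational(-170, 3)), -1)) = Mul(4, Pow(Rational(-179, 3), -1)) = Mul(4, Rational(-3, 179)) = Rational(-12, 179) ≈ -0.067039)
Mul(H, Function('m')(-1, 0)) = Mul(Rational(-12, 179), Mul(2, 0)) = Mul(Rational(-12, 179), 0) = 0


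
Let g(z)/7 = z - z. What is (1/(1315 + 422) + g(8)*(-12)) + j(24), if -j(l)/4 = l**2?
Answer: -4002047/1737 ≈ -2304.0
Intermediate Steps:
g(z) = 0 (g(z) = 7*(z - z) = 7*0 = 0)
j(l) = -4*l**2
(1/(1315 + 422) + g(8)*(-12)) + j(24) = (1/(1315 + 422) + 0*(-12)) - 4*24**2 = (1/1737 + 0) - 4*576 = (1/1737 + 0) - 2304 = 1/1737 - 2304 = -4002047/1737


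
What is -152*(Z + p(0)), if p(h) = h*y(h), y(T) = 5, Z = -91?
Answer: 13832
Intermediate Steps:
p(h) = 5*h (p(h) = h*5 = 5*h)
-152*(Z + p(0)) = -152*(-91 + 5*0) = -152*(-91 + 0) = -152*(-91) = 13832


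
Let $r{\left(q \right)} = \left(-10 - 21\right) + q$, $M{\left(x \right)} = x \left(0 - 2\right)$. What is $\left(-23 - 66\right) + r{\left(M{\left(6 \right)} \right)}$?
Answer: $-132$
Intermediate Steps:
$M{\left(x \right)} = - 2 x$ ($M{\left(x \right)} = x \left(-2\right) = - 2 x$)
$r{\left(q \right)} = -31 + q$
$\left(-23 - 66\right) + r{\left(M{\left(6 \right)} \right)} = \left(-23 - 66\right) - 43 = -89 - 43 = -132$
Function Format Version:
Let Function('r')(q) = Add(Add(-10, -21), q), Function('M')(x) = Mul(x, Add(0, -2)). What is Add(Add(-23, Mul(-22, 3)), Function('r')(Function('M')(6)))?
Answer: -132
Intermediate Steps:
Function('M')(x) = Mul(-2, x) (Function('M')(x) = Mul(x, -2) = Mul(-2, x))
Function('r')(q) = Add(-31, q)
Add(Add(-23, Mul(-22, 3)), Function('r')(Function('M')(6))) = Add(Add(-23, Mul(-22, 3)), Add(-31, Mul(-2, 6))) = Add(Add(-23, -66), Add(-31, -12)) = Add(-89, -43) = -132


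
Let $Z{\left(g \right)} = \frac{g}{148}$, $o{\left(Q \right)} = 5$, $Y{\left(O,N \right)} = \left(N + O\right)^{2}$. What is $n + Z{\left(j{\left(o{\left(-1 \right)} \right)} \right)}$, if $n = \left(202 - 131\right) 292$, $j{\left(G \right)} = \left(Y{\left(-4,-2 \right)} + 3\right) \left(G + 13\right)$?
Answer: $\frac{1534519}{74} \approx 20737.0$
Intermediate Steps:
$j{\left(G \right)} = 507 + 39 G$ ($j{\left(G \right)} = \left(\left(-2 - 4\right)^{2} + 3\right) \left(G + 13\right) = \left(\left(-6\right)^{2} + 3\right) \left(13 + G\right) = \left(36 + 3\right) \left(13 + G\right) = 39 \left(13 + G\right) = 507 + 39 G$)
$n = 20732$ ($n = 71 \cdot 292 = 20732$)
$Z{\left(g \right)} = \frac{g}{148}$ ($Z{\left(g \right)} = g \frac{1}{148} = \frac{g}{148}$)
$n + Z{\left(j{\left(o{\left(-1 \right)} \right)} \right)} = 20732 + \frac{507 + 39 \cdot 5}{148} = 20732 + \frac{507 + 195}{148} = 20732 + \frac{1}{148} \cdot 702 = 20732 + \frac{351}{74} = \frac{1534519}{74}$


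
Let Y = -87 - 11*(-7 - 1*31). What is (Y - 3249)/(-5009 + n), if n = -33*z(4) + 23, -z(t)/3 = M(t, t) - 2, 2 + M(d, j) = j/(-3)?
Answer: 1459/2757 ≈ 0.52920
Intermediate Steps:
M(d, j) = -2 - j/3 (M(d, j) = -2 + j/(-3) = -2 + j*(-1/3) = -2 - j/3)
z(t) = 12 + t (z(t) = -3*((-2 - t/3) - 2) = -3*(-4 - t/3) = 12 + t)
Y = 331 (Y = -87 - 11*(-7 - 31) = -87 - 11*(-38) = -87 - 1*(-418) = -87 + 418 = 331)
n = -505 (n = -33*(12 + 4) + 23 = -33*16 + 23 = -528 + 23 = -505)
(Y - 3249)/(-5009 + n) = (331 - 3249)/(-5009 - 505) = -2918/(-5514) = -2918*(-1/5514) = 1459/2757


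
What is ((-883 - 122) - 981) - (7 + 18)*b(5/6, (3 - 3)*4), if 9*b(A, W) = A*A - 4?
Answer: -640489/324 ≈ -1976.8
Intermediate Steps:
b(A, W) = -4/9 + A²/9 (b(A, W) = (A*A - 4)/9 = (A² - 4)/9 = (-4 + A²)/9 = -4/9 + A²/9)
((-883 - 122) - 981) - (7 + 18)*b(5/6, (3 - 3)*4) = ((-883 - 122) - 981) - (7 + 18)*(-4/9 + (5/6)²/9) = (-1005 - 981) - 25*(-4/9 + (5*(⅙))²/9) = -1986 - 25*(-4/9 + (⅚)²/9) = -1986 - 25*(-4/9 + (⅑)*(25/36)) = -1986 - 25*(-4/9 + 25/324) = -1986 - 25*(-119)/324 = -1986 - 1*(-2975/324) = -1986 + 2975/324 = -640489/324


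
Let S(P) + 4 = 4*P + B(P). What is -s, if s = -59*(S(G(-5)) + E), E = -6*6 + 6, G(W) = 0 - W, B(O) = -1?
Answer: -885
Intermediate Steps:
G(W) = -W
E = -30 (E = -36 + 6 = -30)
S(P) = -5 + 4*P (S(P) = -4 + (4*P - 1) = -4 + (-1 + 4*P) = -5 + 4*P)
s = 885 (s = -59*((-5 + 4*(-1*(-5))) - 30) = -59*((-5 + 4*5) - 30) = -59*((-5 + 20) - 30) = -59*(15 - 30) = -59*(-15) = 885)
-s = -1*885 = -885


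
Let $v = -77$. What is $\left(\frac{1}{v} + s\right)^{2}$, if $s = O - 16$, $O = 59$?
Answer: $\frac{10956100}{5929} \approx 1847.9$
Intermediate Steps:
$s = 43$ ($s = 59 - 16 = 43$)
$\left(\frac{1}{v} + s\right)^{2} = \left(\frac{1}{-77} + 43\right)^{2} = \left(- \frac{1}{77} + 43\right)^{2} = \left(\frac{3310}{77}\right)^{2} = \frac{10956100}{5929}$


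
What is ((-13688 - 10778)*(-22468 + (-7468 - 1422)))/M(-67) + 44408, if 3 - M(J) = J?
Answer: 385156694/35 ≈ 1.1004e+7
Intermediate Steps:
M(J) = 3 - J
((-13688 - 10778)*(-22468 + (-7468 - 1422)))/M(-67) + 44408 = ((-13688 - 10778)*(-22468 + (-7468 - 1422)))/(3 - 1*(-67)) + 44408 = (-24466*(-22468 - 8890))/(3 + 67) + 44408 = -24466*(-31358)/70 + 44408 = 767204828*(1/70) + 44408 = 383602414/35 + 44408 = 385156694/35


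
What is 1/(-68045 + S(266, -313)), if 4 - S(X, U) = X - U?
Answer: -1/68620 ≈ -1.4573e-5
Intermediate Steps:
S(X, U) = 4 + U - X (S(X, U) = 4 - (X - U) = 4 + (U - X) = 4 + U - X)
1/(-68045 + S(266, -313)) = 1/(-68045 + (4 - 313 - 1*266)) = 1/(-68045 + (4 - 313 - 266)) = 1/(-68045 - 575) = 1/(-68620) = -1/68620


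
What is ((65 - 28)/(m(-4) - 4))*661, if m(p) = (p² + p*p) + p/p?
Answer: 24457/29 ≈ 843.34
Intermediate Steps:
m(p) = 1 + 2*p² (m(p) = (p² + p²) + 1 = 2*p² + 1 = 1 + 2*p²)
((65 - 28)/(m(-4) - 4))*661 = ((65 - 28)/((1 + 2*(-4)²) - 4))*661 = (37/((1 + 2*16) - 4))*661 = (37/((1 + 32) - 4))*661 = (37/(33 - 4))*661 = (37/29)*661 = 24457/29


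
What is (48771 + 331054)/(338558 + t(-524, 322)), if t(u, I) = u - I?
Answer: 379825/337712 ≈ 1.1247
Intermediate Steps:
(48771 + 331054)/(338558 + t(-524, 322)) = (48771 + 331054)/(338558 + (-524 - 1*322)) = 379825/(338558 + (-524 - 322)) = 379825/(338558 - 846) = 379825/337712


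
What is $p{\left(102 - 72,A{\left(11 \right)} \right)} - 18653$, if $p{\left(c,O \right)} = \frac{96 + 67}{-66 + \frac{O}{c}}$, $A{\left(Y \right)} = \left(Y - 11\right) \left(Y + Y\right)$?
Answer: $- \frac{1231261}{66} \approx -18655.0$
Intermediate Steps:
$A{\left(Y \right)} = 2 Y \left(-11 + Y\right)$ ($A{\left(Y \right)} = \left(-11 + Y\right) 2 Y = 2 Y \left(-11 + Y\right)$)
$p{\left(c,O \right)} = \frac{163}{-66 + \frac{O}{c}}$
$p{\left(102 - 72,A{\left(11 \right)} \right)} - 18653 = \frac{163 \left(102 - 72\right)}{2 \cdot 11 \left(-11 + 11\right) - 66 \left(102 - 72\right)} - 18653 = 163 \cdot 30 \frac{1}{2 \cdot 11 \cdot 0 - 1980} - 18653 = 163 \cdot 30 \frac{1}{0 - 1980} - 18653 = 163 \cdot 30 \frac{1}{-1980} - 18653 = 163 \cdot 30 \left(- \frac{1}{1980}\right) - 18653 = - \frac{163}{66} - 18653 = - \frac{1231261}{66}$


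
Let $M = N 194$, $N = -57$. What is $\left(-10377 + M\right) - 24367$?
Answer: $-45802$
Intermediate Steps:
$M = -11058$ ($M = \left(-57\right) 194 = -11058$)
$\left(-10377 + M\right) - 24367 = \left(-10377 - 11058\right) - 24367 = -21435 - 24367 = -45802$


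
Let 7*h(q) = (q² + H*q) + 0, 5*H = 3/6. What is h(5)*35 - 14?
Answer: 227/2 ≈ 113.50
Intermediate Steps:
H = ⅒ (H = (3/6)/5 = (3*(⅙))/5 = (⅕)*(½) = ⅒ ≈ 0.10000)
h(q) = q²/7 + q/70 (h(q) = ((q² + q/10) + 0)/7 = (q² + q/10)/7 = q²/7 + q/70)
h(5)*35 - 14 = ((1/70)*5*(1 + 10*5))*35 - 14 = ((1/70)*5*(1 + 50))*35 - 14 = ((1/70)*5*51)*35 - 14 = (51/14)*35 - 14 = 255/2 - 14 = 227/2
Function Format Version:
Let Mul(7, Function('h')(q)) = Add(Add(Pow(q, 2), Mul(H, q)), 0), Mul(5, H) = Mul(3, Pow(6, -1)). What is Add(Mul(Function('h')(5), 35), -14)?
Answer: Rational(227, 2) ≈ 113.50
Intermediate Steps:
H = Rational(1, 10) (H = Mul(Rational(1, 5), Mul(3, Pow(6, -1))) = Mul(Rational(1, 5), Mul(3, Rational(1, 6))) = Mul(Rational(1, 5), Rational(1, 2)) = Rational(1, 10) ≈ 0.10000)
Function('h')(q) = Add(Mul(Rational(1, 7), Pow(q, 2)), Mul(Rational(1, 70), q)) (Function('h')(q) = Mul(Rational(1, 7), Add(Add(Pow(q, 2), Mul(Rational(1, 10), q)), 0)) = Mul(Rational(1, 7), Add(Pow(q, 2), Mul(Rational(1, 10), q))) = Add(Mul(Rational(1, 7), Pow(q, 2)), Mul(Rational(1, 70), q)))
Add(Mul(Function('h')(5), 35), -14) = Add(Mul(Mul(Rational(1, 70), 5, Add(1, Mul(10, 5))), 35), -14) = Add(Mul(Mul(Rational(1, 70), 5, Add(1, 50)), 35), -14) = Add(Mul(Mul(Rational(1, 70), 5, 51), 35), -14) = Add(Mul(Rational(51, 14), 35), -14) = Add(Rational(255, 2), -14) = Rational(227, 2)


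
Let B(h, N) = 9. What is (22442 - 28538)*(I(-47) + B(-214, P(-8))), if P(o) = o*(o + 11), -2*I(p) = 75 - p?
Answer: 316992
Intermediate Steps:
I(p) = -75/2 + p/2 (I(p) = -(75 - p)/2 = -75/2 + p/2)
P(o) = o*(11 + o)
(22442 - 28538)*(I(-47) + B(-214, P(-8))) = (22442 - 28538)*((-75/2 + (½)*(-47)) + 9) = -6096*((-75/2 - 47/2) + 9) = -6096*(-61 + 9) = -6096*(-52) = 316992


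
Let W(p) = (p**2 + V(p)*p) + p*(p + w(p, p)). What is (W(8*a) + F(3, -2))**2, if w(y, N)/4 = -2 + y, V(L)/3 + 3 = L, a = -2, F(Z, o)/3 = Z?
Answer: 6682225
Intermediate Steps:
F(Z, o) = 3*Z
V(L) = -9 + 3*L
w(y, N) = -8 + 4*y (w(y, N) = 4*(-2 + y) = -8 + 4*y)
W(p) = p**2 + p*(-9 + 3*p) + p*(-8 + 5*p) (W(p) = (p**2 + (-9 + 3*p)*p) + p*(p + (-8 + 4*p)) = (p**2 + p*(-9 + 3*p)) + p*(-8 + 5*p) = p**2 + p*(-9 + 3*p) + p*(-8 + 5*p))
(W(8*a) + F(3, -2))**2 = ((8*(-2))*(-17 + 9*(8*(-2))) + 3*3)**2 = (-16*(-17 + 9*(-16)) + 9)**2 = (-16*(-17 - 144) + 9)**2 = (-16*(-161) + 9)**2 = (2576 + 9)**2 = 2585**2 = 6682225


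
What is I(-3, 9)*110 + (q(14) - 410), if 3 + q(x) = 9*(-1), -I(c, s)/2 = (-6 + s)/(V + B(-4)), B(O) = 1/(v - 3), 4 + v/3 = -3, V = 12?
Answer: -136954/287 ≈ -477.19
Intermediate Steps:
v = -21 (v = -12 + 3*(-3) = -12 - 9 = -21)
B(O) = -1/24 (B(O) = 1/(-21 - 3) = 1/(-24) = -1/24)
I(c, s) = 288/287 - 48*s/287 (I(c, s) = -2*(-6 + s)/(12 - 1/24) = -2*(-6 + s)/287/24 = -2*(-6 + s)*24/287 = -2*(-144/287 + 24*s/287) = 288/287 - 48*s/287)
q(x) = -12 (q(x) = -3 + 9*(-1) = -3 - 9 = -12)
I(-3, 9)*110 + (q(14) - 410) = (288/287 - 48/287*9)*110 + (-12 - 410) = (288/287 - 432/287)*110 - 422 = -144/287*110 - 422 = -15840/287 - 422 = -136954/287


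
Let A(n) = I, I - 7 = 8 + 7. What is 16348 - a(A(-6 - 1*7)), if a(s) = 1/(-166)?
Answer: 2713769/166 ≈ 16348.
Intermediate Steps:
I = 22 (I = 7 + (8 + 7) = 7 + 15 = 22)
A(n) = 22
a(s) = -1/166
16348 - a(A(-6 - 1*7)) = 16348 - 1*(-1/166) = 16348 + 1/166 = 2713769/166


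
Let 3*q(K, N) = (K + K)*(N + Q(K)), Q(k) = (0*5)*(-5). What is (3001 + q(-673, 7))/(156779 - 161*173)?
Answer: -419/386778 ≈ -0.0010833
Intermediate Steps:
Q(k) = 0 (Q(k) = 0*(-5) = 0)
q(K, N) = 2*K*N/3 (q(K, N) = ((K + K)*(N + 0))/3 = ((2*K)*N)/3 = (2*K*N)/3 = 2*K*N/3)
(3001 + q(-673, 7))/(156779 - 161*173) = (3001 + (⅔)*(-673)*7)/(156779 - 161*173) = (3001 - 9422/3)/(156779 - 27853) = -419/3/128926 = -419/3*1/128926 = -419/386778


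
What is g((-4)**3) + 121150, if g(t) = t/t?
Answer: 121151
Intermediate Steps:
g(t) = 1
g((-4)**3) + 121150 = 1 + 121150 = 121151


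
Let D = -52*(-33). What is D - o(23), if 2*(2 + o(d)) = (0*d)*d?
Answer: 1718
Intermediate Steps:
o(d) = -2 (o(d) = -2 + ((0*d)*d)/2 = -2 + (0*d)/2 = -2 + (½)*0 = -2 + 0 = -2)
D = 1716
D - o(23) = 1716 - 1*(-2) = 1716 + 2 = 1718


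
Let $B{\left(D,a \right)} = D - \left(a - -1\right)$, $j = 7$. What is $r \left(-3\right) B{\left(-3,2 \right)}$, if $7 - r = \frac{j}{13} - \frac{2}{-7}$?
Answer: $\frac{10116}{91} \approx 111.16$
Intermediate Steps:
$B{\left(D,a \right)} = -1 + D - a$ ($B{\left(D,a \right)} = D - \left(a + 1\right) = D - \left(1 + a\right) = -1 + D - a$)
$r = \frac{562}{91}$ ($r = 7 - \left(\frac{7}{13} - \frac{2}{-7}\right) = 7 - \left(7 \cdot \frac{1}{13} - - \frac{2}{7}\right) = 7 - \left(\frac{7}{13} + \frac{2}{7}\right) = 7 - \frac{75}{91} = \frac{562}{91} \approx 6.1758$)
$r \left(-3\right) B{\left(-3,2 \right)} = \frac{562}{91} \left(-3\right) \left(-1 - 3 - 2\right) = - \frac{1686 \left(-1 - 3 - 2\right)}{91} = \left(- \frac{1686}{91}\right) \left(-6\right) = \frac{10116}{91}$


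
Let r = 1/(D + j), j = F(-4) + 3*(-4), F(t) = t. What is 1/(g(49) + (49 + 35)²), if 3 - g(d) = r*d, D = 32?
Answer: 16/112895 ≈ 0.00014172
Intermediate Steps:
j = -16 (j = -4 + 3*(-4) = -4 - 12 = -16)
r = 1/16 (r = 1/(32 - 16) = 1/16 ≈ 0.062500)
g(d) = 3 - d/16
1/(g(49) + (49 + 35)²) = 1/((3 - 1/16*49) + (49 + 35)²) = 1/((3 - 49/16) + 84²) = 1/(-1/16 + 7056) = 1/(112895/16) = 16/112895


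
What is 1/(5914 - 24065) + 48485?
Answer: 880051234/18151 ≈ 48485.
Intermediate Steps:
1/(5914 - 24065) + 48485 = 1/(-18151) + 48485 = -1/18151 + 48485 = 880051234/18151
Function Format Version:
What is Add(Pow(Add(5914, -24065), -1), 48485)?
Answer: Rational(880051234, 18151) ≈ 48485.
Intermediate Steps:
Add(Pow(Add(5914, -24065), -1), 48485) = Add(Pow(-18151, -1), 48485) = Add(Rational(-1, 18151), 48485) = Rational(880051234, 18151)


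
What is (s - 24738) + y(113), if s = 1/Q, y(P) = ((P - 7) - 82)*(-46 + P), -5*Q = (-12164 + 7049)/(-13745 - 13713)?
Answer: -23689448/1023 ≈ -23157.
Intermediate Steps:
Q = -1023/27458 (Q = -(-12164 + 7049)/(5*(-13745 - 13713)) = -(-1023)/(-27458) = -(-1023)*(-1)/27458 = -⅕*5115/27458 = -1023/27458 ≈ -0.037257)
y(P) = (-89 + P)*(-46 + P) (y(P) = ((-7 + P) - 82)*(-46 + P) = (-89 + P)*(-46 + P))
s = -27458/1023 (s = 1/(-1023/27458) = -27458/1023 ≈ -26.841)
(s - 24738) + y(113) = (-27458/1023 - 24738) + (4094 + 113² - 135*113) = -25334432/1023 + (4094 + 12769 - 15255) = -25334432/1023 + 1608 = -23689448/1023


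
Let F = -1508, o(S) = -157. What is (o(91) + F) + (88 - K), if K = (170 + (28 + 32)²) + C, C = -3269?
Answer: -2078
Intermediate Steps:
K = 501 (K = (170 + (28 + 32)²) - 3269 = (170 + 60²) - 3269 = (170 + 3600) - 3269 = 3770 - 3269 = 501)
(o(91) + F) + (88 - K) = (-157 - 1508) + (88 - 1*501) = -1665 + (88 - 501) = -1665 - 413 = -2078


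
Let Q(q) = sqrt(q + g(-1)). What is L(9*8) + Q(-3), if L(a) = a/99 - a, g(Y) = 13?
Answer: -784/11 + sqrt(10) ≈ -68.110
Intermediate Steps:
Q(q) = sqrt(13 + q) (Q(q) = sqrt(q + 13) = sqrt(13 + q))
L(a) = -98*a/99 (L(a) = a*(1/99) - a = a/99 - a = -98*a/99)
L(9*8) + Q(-3) = -98*8/11 + sqrt(13 - 3) = -98/99*72 + sqrt(10) = -784/11 + sqrt(10)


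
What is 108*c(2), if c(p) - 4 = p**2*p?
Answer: 1296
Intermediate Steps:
c(p) = 4 + p**3 (c(p) = 4 + p**2*p = 4 + p**3)
108*c(2) = 108*(4 + 2**3) = 108*(4 + 8) = 108*12 = 1296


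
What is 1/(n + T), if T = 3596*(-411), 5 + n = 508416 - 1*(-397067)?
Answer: -1/572478 ≈ -1.7468e-6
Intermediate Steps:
n = 905478 (n = -5 + (508416 - 1*(-397067)) = -5 + (508416 + 397067) = -5 + 905483 = 905478)
T = -1477956
1/(n + T) = 1/(905478 - 1477956) = 1/(-572478) = -1/572478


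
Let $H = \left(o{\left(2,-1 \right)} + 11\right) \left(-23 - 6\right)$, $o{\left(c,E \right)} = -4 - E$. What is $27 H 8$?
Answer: $-50112$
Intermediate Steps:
$H = -232$ ($H = \left(\left(-4 - -1\right) + 11\right) \left(-23 - 6\right) = \left(\left(-4 + 1\right) + 11\right) \left(-29\right) = \left(-3 + 11\right) \left(-29\right) = 8 \left(-29\right) = -232$)
$27 H 8 = 27 \left(-232\right) 8 = \left(-6264\right) 8 = -50112$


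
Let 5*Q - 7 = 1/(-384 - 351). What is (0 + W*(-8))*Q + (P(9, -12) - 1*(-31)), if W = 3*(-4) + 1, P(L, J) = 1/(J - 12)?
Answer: 1510517/9800 ≈ 154.13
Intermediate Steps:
P(L, J) = 1/(-12 + J)
W = -11 (W = -12 + 1 = -11)
Q = 5144/3675 (Q = 7/5 + 1/(5*(-384 - 351)) = 7/5 + (⅕)/(-735) = 7/5 + (⅕)*(-1/735) = 7/5 - 1/3675 = 5144/3675 ≈ 1.3997)
(0 + W*(-8))*Q + (P(9, -12) - 1*(-31)) = (0 - 11*(-8))*(5144/3675) + (1/(-12 - 12) - 1*(-31)) = (0 + 88)*(5144/3675) + (1/(-24) + 31) = 88*(5144/3675) + (-1/24 + 31) = 452672/3675 + 743/24 = 1510517/9800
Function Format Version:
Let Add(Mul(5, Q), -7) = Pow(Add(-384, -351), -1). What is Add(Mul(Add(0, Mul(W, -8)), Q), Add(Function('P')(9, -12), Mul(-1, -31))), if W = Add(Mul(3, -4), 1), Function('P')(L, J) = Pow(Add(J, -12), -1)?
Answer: Rational(1510517, 9800) ≈ 154.13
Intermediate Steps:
Function('P')(L, J) = Pow(Add(-12, J), -1)
W = -11 (W = Add(-12, 1) = -11)
Q = Rational(5144, 3675) (Q = Add(Rational(7, 5), Mul(Rational(1, 5), Pow(Add(-384, -351), -1))) = Add(Rational(7, 5), Mul(Rational(1, 5), Pow(-735, -1))) = Add(Rational(7, 5), Mul(Rational(1, 5), Rational(-1, 735))) = Add(Rational(7, 5), Rational(-1, 3675)) = Rational(5144, 3675) ≈ 1.3997)
Add(Mul(Add(0, Mul(W, -8)), Q), Add(Function('P')(9, -12), Mul(-1, -31))) = Add(Mul(Add(0, Mul(-11, -8)), Rational(5144, 3675)), Add(Pow(Add(-12, -12), -1), Mul(-1, -31))) = Add(Mul(Add(0, 88), Rational(5144, 3675)), Add(Pow(-24, -1), 31)) = Add(Mul(88, Rational(5144, 3675)), Add(Rational(-1, 24), 31)) = Add(Rational(452672, 3675), Rational(743, 24)) = Rational(1510517, 9800)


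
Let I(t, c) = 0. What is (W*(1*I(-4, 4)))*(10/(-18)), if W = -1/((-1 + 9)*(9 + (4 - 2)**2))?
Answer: 0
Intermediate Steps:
W = -1/104 (W = -1/(8*(9 + 2**2)) = -1/(8*(9 + 4)) = -1/(8*13) = -1/104 ≈ -0.0096154)
(W*(1*I(-4, 4)))*(10/(-18)) = (-0/104)*(10/(-18)) = (-1/104*0)*(10*(-1/18)) = 0*(-5/9) = 0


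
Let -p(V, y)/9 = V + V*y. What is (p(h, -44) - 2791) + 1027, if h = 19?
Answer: 5589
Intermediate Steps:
p(V, y) = -9*V - 9*V*y (p(V, y) = -9*(V + V*y) = -9*V - 9*V*y)
(p(h, -44) - 2791) + 1027 = (-9*19*(1 - 44) - 2791) + 1027 = (-9*19*(-43) - 2791) + 1027 = (7353 - 2791) + 1027 = 4562 + 1027 = 5589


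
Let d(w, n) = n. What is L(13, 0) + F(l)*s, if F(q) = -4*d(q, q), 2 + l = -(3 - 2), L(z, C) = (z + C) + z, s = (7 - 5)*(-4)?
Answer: -70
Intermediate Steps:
s = -8 (s = 2*(-4) = -8)
L(z, C) = C + 2*z (L(z, C) = (C + z) + z = C + 2*z)
l = -3 (l = -2 - (3 - 2) = -2 - 1*1 = -2 - 1 = -3)
F(q) = -4*q
L(13, 0) + F(l)*s = (0 + 2*13) - 4*(-3)*(-8) = (0 + 26) + 12*(-8) = 26 - 96 = -70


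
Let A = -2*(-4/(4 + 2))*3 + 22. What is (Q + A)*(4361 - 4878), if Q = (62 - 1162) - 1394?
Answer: 1275956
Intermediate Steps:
A = 26 (A = -2*(-4/6)*3 + 22 = -2*(-4*1/6)*3 + 22 = -(-4)*3/3 + 22 = -2*(-2) + 22 = 4 + 22 = 26)
Q = -2494 (Q = -1100 - 1394 = -2494)
(Q + A)*(4361 - 4878) = (-2494 + 26)*(4361 - 4878) = -2468*(-517) = 1275956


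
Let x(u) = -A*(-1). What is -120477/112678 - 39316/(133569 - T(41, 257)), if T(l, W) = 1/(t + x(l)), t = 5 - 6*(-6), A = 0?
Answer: -52587721664/38566355399 ≈ -1.3636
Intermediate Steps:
t = 41 (t = 5 + 36 = 41)
x(u) = 0 (x(u) = -1*0*(-1) = 0*(-1) = 0)
T(l, W) = 1/41 (T(l, W) = 1/(41 + 0) = 1/41)
-120477/112678 - 39316/(133569 - T(41, 257)) = -120477/112678 - 39316/(133569 - 1*1/41) = -120477*1/112678 - 39316/(133569 - 1/41) = -120477/112678 - 39316/5476328/41 = -120477/112678 - 39316*41/5476328 = -120477/112678 - 402989/1369082 = -52587721664/38566355399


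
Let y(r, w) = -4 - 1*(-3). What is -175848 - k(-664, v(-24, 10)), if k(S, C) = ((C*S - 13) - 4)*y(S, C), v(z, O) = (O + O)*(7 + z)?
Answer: 49895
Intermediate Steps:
y(r, w) = -1 (y(r, w) = -4 + 3 = -1)
v(z, O) = 2*O*(7 + z) (v(z, O) = (2*O)*(7 + z) = 2*O*(7 + z))
k(S, C) = 17 - C*S (k(S, C) = ((C*S - 13) - 4)*(-1) = ((-13 + C*S) - 4)*(-1) = (-17 + C*S)*(-1) = 17 - C*S)
-175848 - k(-664, v(-24, 10)) = -175848 - (17 - 1*2*10*(7 - 24)*(-664)) = -175848 - (17 - 1*2*10*(-17)*(-664)) = -175848 - (17 - 1*(-340)*(-664)) = -175848 - (17 - 225760) = -175848 - 1*(-225743) = -175848 + 225743 = 49895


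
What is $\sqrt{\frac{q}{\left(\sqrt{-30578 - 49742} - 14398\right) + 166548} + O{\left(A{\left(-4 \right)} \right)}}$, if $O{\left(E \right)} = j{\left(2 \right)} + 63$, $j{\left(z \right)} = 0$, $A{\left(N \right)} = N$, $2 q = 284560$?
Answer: $\sqrt{\frac{4863865 + 252 i \sqrt{1255}}{76075 + 4 i \sqrt{1255}}} \approx 7.9959 - 0.0001 i$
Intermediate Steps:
$q = 142280$ ($q = \frac{1}{2} \cdot 284560 = 142280$)
$O{\left(E \right)} = 63$ ($O{\left(E \right)} = 0 + 63 = 63$)
$\sqrt{\frac{q}{\left(\sqrt{-30578 - 49742} - 14398\right) + 166548} + O{\left(A{\left(-4 \right)} \right)}} = \sqrt{\frac{142280}{\left(\sqrt{-30578 - 49742} - 14398\right) + 166548} + 63} = \sqrt{\frac{142280}{\left(\sqrt{-80320} - 14398\right) + 166548} + 63} = \sqrt{\frac{142280}{\left(8 i \sqrt{1255} - 14398\right) + 166548} + 63} = \sqrt{\frac{142280}{\left(-14398 + 8 i \sqrt{1255}\right) + 166548} + 63} = \sqrt{\frac{142280}{152150 + 8 i \sqrt{1255}} + 63} = \sqrt{63 + \frac{142280}{152150 + 8 i \sqrt{1255}}}$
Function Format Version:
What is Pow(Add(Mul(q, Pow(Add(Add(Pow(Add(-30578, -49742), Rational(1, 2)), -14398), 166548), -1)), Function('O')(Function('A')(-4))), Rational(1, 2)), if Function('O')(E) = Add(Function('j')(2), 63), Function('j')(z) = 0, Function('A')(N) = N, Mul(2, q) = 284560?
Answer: Pow(Mul(Pow(Add(76075, Mul(4, I, Pow(1255, Rational(1, 2)))), -1), Add(4863865, Mul(252, I, Pow(1255, Rational(1, 2))))), Rational(1, 2)) ≈ Add(7.9959, Mul(-0.0001, I))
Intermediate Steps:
q = 142280 (q = Mul(Rational(1, 2), 284560) = 142280)
Function('O')(E) = 63 (Function('O')(E) = Add(0, 63) = 63)
Pow(Add(Mul(q, Pow(Add(Add(Pow(Add(-30578, -49742), Rational(1, 2)), -14398), 166548), -1)), Function('O')(Function('A')(-4))), Rational(1, 2)) = Pow(Add(Mul(142280, Pow(Add(Add(Pow(Add(-30578, -49742), Rational(1, 2)), -14398), 166548), -1)), 63), Rational(1, 2)) = Pow(Add(Mul(142280, Pow(Add(Add(Pow(-80320, Rational(1, 2)), -14398), 166548), -1)), 63), Rational(1, 2)) = Pow(Add(Mul(142280, Pow(Add(Add(Mul(8, I, Pow(1255, Rational(1, 2))), -14398), 166548), -1)), 63), Rational(1, 2)) = Pow(Add(Mul(142280, Pow(Add(Add(-14398, Mul(8, I, Pow(1255, Rational(1, 2)))), 166548), -1)), 63), Rational(1, 2)) = Pow(Add(Mul(142280, Pow(Add(152150, Mul(8, I, Pow(1255, Rational(1, 2)))), -1)), 63), Rational(1, 2)) = Pow(Add(63, Mul(142280, Pow(Add(152150, Mul(8, I, Pow(1255, Rational(1, 2)))), -1))), Rational(1, 2))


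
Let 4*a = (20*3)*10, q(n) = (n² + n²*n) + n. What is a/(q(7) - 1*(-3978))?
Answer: 50/1459 ≈ 0.034270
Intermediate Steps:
q(n) = n + n² + n³ (q(n) = (n² + n³) + n = n + n² + n³)
a = 150 (a = ((20*3)*10)/4 = (60*10)/4 = (¼)*600 = 150)
a/(q(7) - 1*(-3978)) = 150/(7*(1 + 7 + 7²) - 1*(-3978)) = 150/(7*(1 + 7 + 49) + 3978) = 150/(7*57 + 3978) = 150/(399 + 3978) = 150/4377 = 150*(1/4377) = 50/1459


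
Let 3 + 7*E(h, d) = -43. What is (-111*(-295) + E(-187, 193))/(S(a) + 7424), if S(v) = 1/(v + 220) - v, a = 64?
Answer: 65083996/14631687 ≈ 4.4482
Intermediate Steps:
E(h, d) = -46/7 (E(h, d) = -3/7 + (⅐)*(-43) = -3/7 - 43/7 = -46/7)
S(v) = 1/(220 + v) - v
(-111*(-295) + E(-187, 193))/(S(a) + 7424) = (-111*(-295) - 46/7)/((1 - 1*64² - 220*64)/(220 + 64) + 7424) = (32745 - 46/7)/((1 - 1*4096 - 14080)/284 + 7424) = 229169/(7*((1 - 4096 - 14080)/284 + 7424)) = 229169/(7*((1/284)*(-18175) + 7424)) = 229169/(7*(-18175/284 + 7424)) = 229169/(7*(2090241/284)) = (229169/7)*(284/2090241) = 65083996/14631687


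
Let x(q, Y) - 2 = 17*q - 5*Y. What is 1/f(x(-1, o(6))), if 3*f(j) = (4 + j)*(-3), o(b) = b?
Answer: 1/41 ≈ 0.024390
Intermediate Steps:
x(q, Y) = 2 - 5*Y + 17*q (x(q, Y) = 2 + (17*q - 5*Y) = 2 + (-5*Y + 17*q) = 2 - 5*Y + 17*q)
f(j) = -4 - j (f(j) = ((4 + j)*(-3))/3 = (-12 - 3*j)/3 = -4 - j)
1/f(x(-1, o(6))) = 1/(-4 - (2 - 5*6 + 17*(-1))) = 1/(-4 - (2 - 30 - 17)) = 1/(-4 - 1*(-45)) = 1/(-4 + 45) = 1/41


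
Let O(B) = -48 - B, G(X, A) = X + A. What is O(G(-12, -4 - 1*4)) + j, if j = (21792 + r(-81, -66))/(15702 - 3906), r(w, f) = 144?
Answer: -25696/983 ≈ -26.140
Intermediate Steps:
G(X, A) = A + X
j = 1828/983 (j = (21792 + 144)/(15702 - 3906) = 21936/11796 = 21936*(1/11796) = 1828/983 ≈ 1.8596)
O(G(-12, -4 - 1*4)) + j = (-48 - ((-4 - 1*4) - 12)) + 1828/983 = (-48 - ((-4 - 4) - 12)) + 1828/983 = (-48 - (-8 - 12)) + 1828/983 = (-48 - 1*(-20)) + 1828/983 = (-48 + 20) + 1828/983 = -28 + 1828/983 = -25696/983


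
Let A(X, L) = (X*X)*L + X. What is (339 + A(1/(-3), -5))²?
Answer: 9259849/81 ≈ 1.1432e+5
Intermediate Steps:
A(X, L) = X + L*X² (A(X, L) = X²*L + X = L*X² + X = X + L*X²)
(339 + A(1/(-3), -5))² = (339 + (1 - 5/(-3))/(-3))² = (339 - (1 - 5*(-⅓))/3)² = (339 - (1 + 5/3)/3)² = (339 - ⅓*8/3)² = (339 - 8/9)² = (3043/9)² = 9259849/81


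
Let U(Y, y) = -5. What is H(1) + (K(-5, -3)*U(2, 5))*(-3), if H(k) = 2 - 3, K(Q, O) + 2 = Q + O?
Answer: -151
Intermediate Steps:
K(Q, O) = -2 + O + Q (K(Q, O) = -2 + (Q + O) = -2 + (O + Q) = -2 + O + Q)
H(k) = -1
H(1) + (K(-5, -3)*U(2, 5))*(-3) = -1 + ((-2 - 3 - 5)*(-5))*(-3) = -1 - 10*(-5)*(-3) = -1 + 50*(-3) = -1 - 150 = -151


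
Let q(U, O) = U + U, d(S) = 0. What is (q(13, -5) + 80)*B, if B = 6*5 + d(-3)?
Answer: 3180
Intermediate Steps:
q(U, O) = 2*U
B = 30 (B = 6*5 + 0 = 30 + 0 = 30)
(q(13, -5) + 80)*B = (2*13 + 80)*30 = (26 + 80)*30 = 106*30 = 3180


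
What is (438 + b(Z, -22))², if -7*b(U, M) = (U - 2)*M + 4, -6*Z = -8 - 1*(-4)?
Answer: 82773604/441 ≈ 1.8770e+5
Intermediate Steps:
Z = ⅔ (Z = -(-8 - 1*(-4))/6 = -(-8 + 4)/6 = -⅙*(-4) = ⅔ ≈ 0.66667)
b(U, M) = -4/7 - M*(-2 + U)/7 (b(U, M) = -((U - 2)*M + 4)/7 = -((-2 + U)*M + 4)/7 = -(M*(-2 + U) + 4)/7 = -(4 + M*(-2 + U))/7 = -4/7 - M*(-2 + U)/7)
(438 + b(Z, -22))² = (438 + (-4/7 + (2/7)*(-22) - ⅐*(-22)*⅔))² = (438 + (-4/7 - 44/7 + 44/21))² = (438 - 100/21)² = (9098/21)² = 82773604/441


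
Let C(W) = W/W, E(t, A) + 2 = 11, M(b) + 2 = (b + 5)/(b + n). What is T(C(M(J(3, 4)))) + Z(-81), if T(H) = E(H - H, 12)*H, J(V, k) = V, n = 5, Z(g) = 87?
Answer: 96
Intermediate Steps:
M(b) = -1 (M(b) = -2 + (b + 5)/(b + 5) = -2 + (5 + b)/(5 + b) = -2 + 1 = -1)
E(t, A) = 9 (E(t, A) = -2 + 11 = 9)
C(W) = 1
T(H) = 9*H
T(C(M(J(3, 4)))) + Z(-81) = 9*1 + 87 = 9 + 87 = 96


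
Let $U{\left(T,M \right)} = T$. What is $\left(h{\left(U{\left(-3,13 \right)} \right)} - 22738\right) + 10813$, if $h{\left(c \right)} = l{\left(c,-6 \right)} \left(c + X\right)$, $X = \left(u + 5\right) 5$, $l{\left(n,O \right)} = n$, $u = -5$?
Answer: $-11916$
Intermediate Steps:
$X = 0$ ($X = \left(-5 + 5\right) 5 = 0 \cdot 5 = 0$)
$h{\left(c \right)} = c^{2}$ ($h{\left(c \right)} = c \left(c + 0\right) = c c = c^{2}$)
$\left(h{\left(U{\left(-3,13 \right)} \right)} - 22738\right) + 10813 = \left(\left(-3\right)^{2} - 22738\right) + 10813 = \left(9 - 22738\right) + 10813 = -22729 + 10813 = -11916$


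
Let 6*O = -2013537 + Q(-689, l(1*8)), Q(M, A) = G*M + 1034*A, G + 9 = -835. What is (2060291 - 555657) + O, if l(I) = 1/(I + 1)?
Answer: 68363081/54 ≈ 1.2660e+6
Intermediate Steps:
G = -844 (G = -9 - 835 = -844)
l(I) = 1/(1 + I)
Q(M, A) = -844*M + 1034*A
O = -12887155/54 (O = (-2013537 + (-844*(-689) + 1034/(1 + 1*8)))/6 = (-2013537 + (581516 + 1034/(1 + 8)))/6 = (-2013537 + (581516 + 1034/9))/6 = (-2013537 + 5234678/9)/6 = (⅙)*(-12887155/9) = -12887155/54 ≈ -2.3865e+5)
(2060291 - 555657) + O = (2060291 - 555657) - 12887155/54 = 1504634 - 12887155/54 = 68363081/54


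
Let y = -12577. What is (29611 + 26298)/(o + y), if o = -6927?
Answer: -55909/19504 ≈ -2.8665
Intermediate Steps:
(29611 + 26298)/(o + y) = (29611 + 26298)/(-6927 - 12577) = 55909/(-19504) = 55909*(-1/19504) = -55909/19504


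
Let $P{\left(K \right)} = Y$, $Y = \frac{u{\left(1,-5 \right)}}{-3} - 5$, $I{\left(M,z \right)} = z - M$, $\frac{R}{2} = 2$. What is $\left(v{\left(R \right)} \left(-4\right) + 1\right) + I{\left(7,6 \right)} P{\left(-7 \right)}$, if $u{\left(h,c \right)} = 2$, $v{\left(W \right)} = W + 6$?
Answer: $- \frac{100}{3} \approx -33.333$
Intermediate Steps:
$R = 4$ ($R = 2 \cdot 2 = 4$)
$v{\left(W \right)} = 6 + W$
$Y = - \frac{17}{3}$ ($Y = \frac{2}{-3} - 5 = 2 \left(- \frac{1}{3}\right) - 5 = - \frac{2}{3} - 5 = - \frac{17}{3} \approx -5.6667$)
$P{\left(K \right)} = - \frac{17}{3}$
$\left(v{\left(R \right)} \left(-4\right) + 1\right) + I{\left(7,6 \right)} P{\left(-7 \right)} = \left(\left(6 + 4\right) \left(-4\right) + 1\right) + \left(6 - 7\right) \left(- \frac{17}{3}\right) = \left(10 \left(-4\right) + 1\right) + \left(6 - 7\right) \left(- \frac{17}{3}\right) = \left(-40 + 1\right) - - \frac{17}{3} = -39 + \frac{17}{3} = - \frac{100}{3}$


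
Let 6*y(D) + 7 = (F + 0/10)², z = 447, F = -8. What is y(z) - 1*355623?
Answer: -711227/2 ≈ -3.5561e+5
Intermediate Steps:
y(D) = 19/2 (y(D) = -7/6 + (-8 + 0/10)²/6 = -7/6 + (-8 + 0*(⅒))²/6 = -7/6 + (-8 + 0)²/6 = -7/6 + (⅙)*(-8)² = -7/6 + (⅙)*64 = -7/6 + 32/3 = 19/2)
y(z) - 1*355623 = 19/2 - 1*355623 = 19/2 - 355623 = -711227/2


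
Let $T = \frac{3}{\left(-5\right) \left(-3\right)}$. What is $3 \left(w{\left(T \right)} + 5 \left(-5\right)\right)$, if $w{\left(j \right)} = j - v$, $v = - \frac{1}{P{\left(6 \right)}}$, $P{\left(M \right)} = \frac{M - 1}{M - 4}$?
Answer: $- \frac{366}{5} \approx -73.2$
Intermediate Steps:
$P{\left(M \right)} = \frac{-1 + M}{-4 + M}$
$v = - \frac{2}{5}$ ($v = - \frac{1}{\frac{1}{-4 + 6} \left(-1 + 6\right)} = - \frac{1}{\frac{1}{2} \cdot 5} = - \frac{1}{\frac{5}{2}} = \left(-1\right) \frac{2}{5} = - \frac{2}{5} \approx -0.4$)
$T = \frac{1}{5}$ ($T = \frac{3}{15} = 3 \cdot \frac{1}{15} = \frac{1}{5} \approx 0.2$)
$w{\left(j \right)} = \frac{2}{5} + j$ ($w{\left(j \right)} = j - - \frac{2}{5} = j + \frac{2}{5} = \frac{2}{5} + j$)
$3 \left(w{\left(T \right)} + 5 \left(-5\right)\right) = 3 \left(\left(\frac{2}{5} + \frac{1}{5}\right) + 5 \left(-5\right)\right) = 3 \left(\frac{3}{5} - 25\right) = 3 \left(- \frac{122}{5}\right) = - \frac{366}{5}$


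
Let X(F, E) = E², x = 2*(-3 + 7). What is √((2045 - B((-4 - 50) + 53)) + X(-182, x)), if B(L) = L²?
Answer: 2*√527 ≈ 45.913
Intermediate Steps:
x = 8 (x = 2*4 = 8)
√((2045 - B((-4 - 50) + 53)) + X(-182, x)) = √((2045 - ((-4 - 50) + 53)²) + 8²) = √((2045 - (-54 + 53)²) + 64) = √((2045 - 1*(-1)²) + 64) = √((2045 - 1*1) + 64) = √((2045 - 1) + 64) = √(2044 + 64) = √2108 = 2*√527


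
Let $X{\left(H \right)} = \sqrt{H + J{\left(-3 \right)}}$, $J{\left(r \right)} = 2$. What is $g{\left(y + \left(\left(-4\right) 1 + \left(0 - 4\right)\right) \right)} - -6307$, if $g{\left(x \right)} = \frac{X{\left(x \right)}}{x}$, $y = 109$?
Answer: $6307 + \frac{\sqrt{103}}{101} \approx 6307.1$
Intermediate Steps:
$X{\left(H \right)} = \sqrt{2 + H}$ ($X{\left(H \right)} = \sqrt{H + 2} = \sqrt{2 + H}$)
$g{\left(x \right)} = \frac{\sqrt{2 + x}}{x}$
$g{\left(y + \left(\left(-4\right) 1 + \left(0 - 4\right)\right) \right)} - -6307 = \frac{\sqrt{2 + \left(109 + \left(\left(-4\right) 1 + \left(0 - 4\right)\right)\right)}}{109 + \left(\left(-4\right) 1 + \left(0 - 4\right)\right)} - -6307 = \frac{\sqrt{2 + \left(109 - 8\right)}}{109 - 8} + 6307 = \frac{\sqrt{2 + 101}}{101} + 6307 = \frac{\sqrt{103}}{101} + 6307 = 6307 + \frac{\sqrt{103}}{101}$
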